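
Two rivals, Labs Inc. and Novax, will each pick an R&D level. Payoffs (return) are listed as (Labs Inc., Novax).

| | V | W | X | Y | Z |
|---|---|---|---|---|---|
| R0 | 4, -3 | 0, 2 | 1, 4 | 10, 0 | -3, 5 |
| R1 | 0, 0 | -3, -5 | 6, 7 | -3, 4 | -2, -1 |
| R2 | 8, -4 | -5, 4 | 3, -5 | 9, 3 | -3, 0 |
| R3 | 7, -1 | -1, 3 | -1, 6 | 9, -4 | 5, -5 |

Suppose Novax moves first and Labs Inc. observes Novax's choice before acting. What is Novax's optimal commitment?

Labs Inc. best-responds to each possible Novax move:
- V: BR = R2, leader payoff -4.
- W: BR = R0, leader payoff 2.
- X: BR = R1, leader payoff 7.
- Y: BR = R0, leader payoff 0.
- Z: BR = R3, leader payoff -5.
Novax's induced payoffs are -4, 2, 7, 0, -5, so Novax commits to X. Subgame-perfect outcome: (R1, X) with payoffs (6, 7).

X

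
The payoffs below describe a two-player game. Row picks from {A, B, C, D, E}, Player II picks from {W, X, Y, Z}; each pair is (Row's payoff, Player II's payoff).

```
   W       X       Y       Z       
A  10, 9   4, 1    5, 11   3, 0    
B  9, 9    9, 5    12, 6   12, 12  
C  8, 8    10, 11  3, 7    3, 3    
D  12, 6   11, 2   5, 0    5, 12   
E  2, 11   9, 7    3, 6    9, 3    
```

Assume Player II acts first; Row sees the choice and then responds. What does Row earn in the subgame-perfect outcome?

Work backward from Row's decision.
- W: Row compares 10, 9, 8, 12, 2 and picks D; Player II would get 6.
- X: Row compares 4, 9, 10, 11, 9 and picks D; Player II would get 2.
- Y: Row compares 5, 12, 3, 5, 3 and picks B; Player II would get 6.
- Z: Row compares 3, 12, 3, 5, 9 and picks B; Player II would get 12.
Player II's induced payoffs are 6, 2, 6, 12, so Player II commits to Z. Subgame-perfect outcome: (B, Z) with payoffs (12, 12).

12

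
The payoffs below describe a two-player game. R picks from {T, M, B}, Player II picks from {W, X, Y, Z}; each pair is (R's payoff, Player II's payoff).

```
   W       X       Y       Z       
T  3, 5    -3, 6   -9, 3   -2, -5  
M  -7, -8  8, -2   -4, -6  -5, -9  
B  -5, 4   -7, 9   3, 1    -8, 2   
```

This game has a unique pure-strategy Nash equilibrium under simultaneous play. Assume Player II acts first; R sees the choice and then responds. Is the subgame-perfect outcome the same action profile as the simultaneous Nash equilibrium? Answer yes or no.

R best-responds to each possible Player II move:
- W → R plays T (best of 3, -7, -5); Player II gets 5.
- X → R plays M (best of -3, 8, -7); Player II gets -2.
- Y → R plays B (best of -9, -4, 3); Player II gets 1.
- Z → R plays T (best of -2, -5, -8); Player II gets -5.
Among 5, -2, 1, -5, the best is 5 at W. Subgame-perfect outcome: (T, W) with payoffs (3, 5).
Under simultaneous play:
R's best replies: W→T; X→M; Y→B; Z→T.
Player II's best replies: T→X; M→X; B→X.
The unique mutual best reply is (M, X), giving (8, -2).
Sequential outcome (T, W) differs from the Nash profile (M, X).

no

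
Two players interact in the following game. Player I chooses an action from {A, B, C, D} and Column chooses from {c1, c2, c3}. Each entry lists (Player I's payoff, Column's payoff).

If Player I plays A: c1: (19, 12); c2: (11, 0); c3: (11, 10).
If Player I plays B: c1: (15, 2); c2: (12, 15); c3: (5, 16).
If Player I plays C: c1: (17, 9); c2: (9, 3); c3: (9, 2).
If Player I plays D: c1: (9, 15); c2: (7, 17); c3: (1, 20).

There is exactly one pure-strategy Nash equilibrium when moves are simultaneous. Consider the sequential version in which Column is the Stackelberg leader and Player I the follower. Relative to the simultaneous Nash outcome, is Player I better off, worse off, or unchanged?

Player I best-responds to each possible Column move:
- c1: BR = A, leader payoff 12.
- c2: BR = B, leader payoff 15.
- c3: BR = A, leader payoff 10.
Column's induced payoffs are 12, 15, 10, so Column commits to c2. Subgame-perfect outcome: (B, c2) with payoffs (12, 15).
For the simultaneous game, intersect best replies.
Player I's best replies: c1→A; c2→B; c3→A.
Column's best replies: A→c1; B→c3; C→c1; D→c3.
The unique mutual best reply is (A, c1), giving (19, 12).
Player I earns 12 sequentially versus 19 at the Nash outcome: worse off.

worse off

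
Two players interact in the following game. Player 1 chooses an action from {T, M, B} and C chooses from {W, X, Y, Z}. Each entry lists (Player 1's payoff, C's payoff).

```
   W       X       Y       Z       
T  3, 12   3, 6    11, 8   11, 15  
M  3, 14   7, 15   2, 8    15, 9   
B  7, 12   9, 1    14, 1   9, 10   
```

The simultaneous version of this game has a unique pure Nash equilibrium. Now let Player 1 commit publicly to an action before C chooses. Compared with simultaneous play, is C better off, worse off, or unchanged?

C best-responds to each possible Player 1 move:
- T: C compares 12, 6, 8, 15 and picks Z; Player 1 would get 11.
- M: C compares 14, 15, 8, 9 and picks X; Player 1 would get 7.
- B: C compares 12, 1, 1, 10 and picks W; Player 1 would get 7.
Maximizing over 11, 7, 7, Player 1 chooses T. Subgame-perfect outcome: (T, Z) with payoffs (11, 15).
For the simultaneous game, intersect best replies.
Player 1's best replies: W→B; X→B; Y→B; Z→M.
C's best replies: T→Z; M→X; B→W.
Only (B, W) has each player best-responding; Nash payoffs (7, 12).
C earns 15 sequentially versus 12 at the Nash outcome: better off.

better off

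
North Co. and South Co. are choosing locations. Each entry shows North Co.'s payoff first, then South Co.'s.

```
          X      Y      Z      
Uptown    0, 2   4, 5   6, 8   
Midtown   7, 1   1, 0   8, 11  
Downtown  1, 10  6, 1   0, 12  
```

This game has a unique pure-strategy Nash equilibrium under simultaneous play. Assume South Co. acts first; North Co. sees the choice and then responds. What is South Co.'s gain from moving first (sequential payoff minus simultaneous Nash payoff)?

0

North Co. best-responds to each possible South Co. move:
- X: North Co. compares 0, 7, 1 and picks Midtown; South Co. would get 1.
- Y: North Co. compares 4, 1, 6 and picks Downtown; South Co. would get 1.
- Z: North Co. compares 6, 8, 0 and picks Midtown; South Co. would get 11.
Maximizing over 1, 1, 11, South Co. chooses Z. Subgame-perfect outcome: (Midtown, Z) with payoffs (8, 11).
For the simultaneous game, intersect best replies.
North Co.'s best replies: X→Midtown; Y→Downtown; Z→Midtown.
South Co.'s best replies: Uptown→Z; Midtown→Z; Downtown→Z.
Only (Midtown, Z) has each player best-responding; Nash payoffs (8, 11).
South Co.'s commitment gain: 11 − 11 = 0.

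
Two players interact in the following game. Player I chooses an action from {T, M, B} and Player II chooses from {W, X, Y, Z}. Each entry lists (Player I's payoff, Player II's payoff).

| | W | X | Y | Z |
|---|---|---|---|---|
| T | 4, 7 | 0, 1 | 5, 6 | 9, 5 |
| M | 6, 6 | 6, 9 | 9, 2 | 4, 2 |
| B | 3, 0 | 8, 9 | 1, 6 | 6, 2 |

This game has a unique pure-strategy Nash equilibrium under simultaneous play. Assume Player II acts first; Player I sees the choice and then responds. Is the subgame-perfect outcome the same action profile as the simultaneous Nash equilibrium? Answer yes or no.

yes

Work backward from Player I's decision.
- W: Player I compares 4, 6, 3 and picks M; Player II would get 6.
- X: Player I compares 0, 6, 8 and picks B; Player II would get 9.
- Y: Player I compares 5, 9, 1 and picks M; Player II would get 2.
- Z: Player I compares 9, 4, 6 and picks T; Player II would get 5.
Player II's induced payoffs are 6, 9, 2, 5, so Player II commits to X. Subgame-perfect outcome: (B, X) with payoffs (8, 9).
Now find the simultaneous Nash equilibrium.
Player I's best replies: W→M; X→B; Y→M; Z→T.
Player II's best replies: T→W; M→X; B→X.
The unique mutual best reply is (B, X), giving (8, 9).
Sequential outcome (B, X) coincides with the Nash profile (B, X).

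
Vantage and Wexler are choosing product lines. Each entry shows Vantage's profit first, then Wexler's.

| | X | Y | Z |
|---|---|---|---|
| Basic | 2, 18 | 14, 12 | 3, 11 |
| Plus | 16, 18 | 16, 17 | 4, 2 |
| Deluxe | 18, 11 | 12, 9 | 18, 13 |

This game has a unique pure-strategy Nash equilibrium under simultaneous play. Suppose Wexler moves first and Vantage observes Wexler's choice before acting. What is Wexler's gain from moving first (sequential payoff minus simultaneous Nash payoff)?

4

Work backward from Vantage's decision.
- X: Vantage compares 2, 16, 18 and picks Deluxe; Wexler would get 11.
- Y: Vantage compares 14, 16, 12 and picks Plus; Wexler would get 17.
- Z: Vantage compares 3, 4, 18 and picks Deluxe; Wexler would get 13.
Maximizing over 11, 17, 13, Wexler chooses Y. Subgame-perfect outcome: (Plus, Y) with payoffs (16, 17).
Under simultaneous play:
Vantage's best replies: X→Deluxe; Y→Plus; Z→Deluxe.
Wexler's best replies: Basic→X; Plus→X; Deluxe→Z.
Only (Deluxe, Z) has each player best-responding; Nash payoffs (18, 13).
Wexler's commitment gain: 17 − 13 = 4.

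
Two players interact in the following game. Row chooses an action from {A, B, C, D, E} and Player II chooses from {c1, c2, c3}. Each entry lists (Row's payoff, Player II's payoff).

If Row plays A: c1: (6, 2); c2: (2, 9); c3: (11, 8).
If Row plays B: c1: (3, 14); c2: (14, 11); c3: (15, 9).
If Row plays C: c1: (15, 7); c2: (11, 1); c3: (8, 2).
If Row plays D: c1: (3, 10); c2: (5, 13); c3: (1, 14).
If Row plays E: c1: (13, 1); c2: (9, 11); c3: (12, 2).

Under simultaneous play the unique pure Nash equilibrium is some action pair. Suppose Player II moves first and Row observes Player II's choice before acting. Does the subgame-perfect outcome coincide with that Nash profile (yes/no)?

Solve by backward induction (Player II leads).
- c1: BR = C, leader payoff 7.
- c2: BR = B, leader payoff 11.
- c3: BR = B, leader payoff 9.
Maximizing over 7, 11, 9, Player II chooses c2. Subgame-perfect outcome: (B, c2) with payoffs (14, 11).
Now find the simultaneous Nash equilibrium.
Row's best replies: c1→C; c2→B; c3→B.
Player II's best replies: A→c2; B→c1; C→c1; D→c3; E→c2.
The unique mutual best reply is (C, c1), giving (15, 7).
Sequential outcome (B, c2) differs from the Nash profile (C, c1).

no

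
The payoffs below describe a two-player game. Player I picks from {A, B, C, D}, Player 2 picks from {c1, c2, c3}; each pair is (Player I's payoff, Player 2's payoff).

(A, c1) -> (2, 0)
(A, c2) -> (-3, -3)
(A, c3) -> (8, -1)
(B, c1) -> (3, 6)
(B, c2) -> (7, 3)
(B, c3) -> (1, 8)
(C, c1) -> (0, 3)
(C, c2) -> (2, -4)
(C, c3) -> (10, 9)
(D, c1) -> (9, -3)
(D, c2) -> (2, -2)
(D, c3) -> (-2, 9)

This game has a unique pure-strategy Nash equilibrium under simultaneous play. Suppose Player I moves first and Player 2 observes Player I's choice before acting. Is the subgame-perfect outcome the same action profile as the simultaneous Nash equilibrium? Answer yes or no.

Solve by backward induction (Player I leads).
- A: BR = c1, leader payoff 2.
- B: BR = c3, leader payoff 1.
- C: BR = c3, leader payoff 10.
- D: BR = c3, leader payoff -2.
Among 2, 1, 10, -2, the best is 10 at C. Subgame-perfect outcome: (C, c3) with payoffs (10, 9).
Now find the simultaneous Nash equilibrium.
Player I's best replies: c1→D; c2→B; c3→C.
Player 2's best replies: A→c1; B→c3; C→c3; D→c3.
The unique mutual best reply is (C, c3), giving (10, 9).
Sequential outcome (C, c3) coincides with the Nash profile (C, c3).

yes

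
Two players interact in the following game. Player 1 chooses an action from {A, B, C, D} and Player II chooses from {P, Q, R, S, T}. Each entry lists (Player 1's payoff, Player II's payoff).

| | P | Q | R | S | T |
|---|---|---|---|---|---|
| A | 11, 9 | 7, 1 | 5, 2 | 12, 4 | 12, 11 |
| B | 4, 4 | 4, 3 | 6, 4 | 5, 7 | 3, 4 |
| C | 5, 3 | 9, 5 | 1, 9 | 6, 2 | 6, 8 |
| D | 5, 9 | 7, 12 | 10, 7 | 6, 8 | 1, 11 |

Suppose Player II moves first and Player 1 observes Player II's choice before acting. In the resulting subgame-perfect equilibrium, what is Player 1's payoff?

Work backward from Player 1's decision.
- P → Player 1 plays A (best of 11, 4, 5, 5); Player II gets 9.
- Q → Player 1 plays C (best of 7, 4, 9, 7); Player II gets 5.
- R → Player 1 plays D (best of 5, 6, 1, 10); Player II gets 7.
- S → Player 1 plays A (best of 12, 5, 6, 6); Player II gets 4.
- T → Player 1 plays A (best of 12, 3, 6, 1); Player II gets 11.
Among 9, 5, 7, 4, 11, the best is 11 at T. Subgame-perfect outcome: (A, T) with payoffs (12, 11).

12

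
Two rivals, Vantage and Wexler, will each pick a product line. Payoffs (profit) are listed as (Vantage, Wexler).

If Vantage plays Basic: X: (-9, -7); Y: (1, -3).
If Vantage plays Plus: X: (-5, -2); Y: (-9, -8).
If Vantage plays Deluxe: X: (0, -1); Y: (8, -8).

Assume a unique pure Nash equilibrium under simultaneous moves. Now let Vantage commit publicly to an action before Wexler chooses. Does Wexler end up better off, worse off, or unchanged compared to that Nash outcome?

worse off

Backward induction with Vantage moving first.
- Basic → Wexler plays Y (best of -7, -3); Vantage gets 1.
- Plus → Wexler plays X (best of -2, -8); Vantage gets -5.
- Deluxe → Wexler plays X (best of -1, -8); Vantage gets 0.
Maximizing over 1, -5, 0, Vantage chooses Basic. Subgame-perfect outcome: (Basic, Y) with payoffs (1, -3).
For the simultaneous game, intersect best replies.
Vantage's best replies: X→Deluxe; Y→Deluxe.
Wexler's best replies: Basic→Y; Plus→X; Deluxe→X.
Only (Deluxe, X) has each player best-responding; Nash payoffs (0, -1).
Wexler earns -3 sequentially versus -1 at the Nash outcome: worse off.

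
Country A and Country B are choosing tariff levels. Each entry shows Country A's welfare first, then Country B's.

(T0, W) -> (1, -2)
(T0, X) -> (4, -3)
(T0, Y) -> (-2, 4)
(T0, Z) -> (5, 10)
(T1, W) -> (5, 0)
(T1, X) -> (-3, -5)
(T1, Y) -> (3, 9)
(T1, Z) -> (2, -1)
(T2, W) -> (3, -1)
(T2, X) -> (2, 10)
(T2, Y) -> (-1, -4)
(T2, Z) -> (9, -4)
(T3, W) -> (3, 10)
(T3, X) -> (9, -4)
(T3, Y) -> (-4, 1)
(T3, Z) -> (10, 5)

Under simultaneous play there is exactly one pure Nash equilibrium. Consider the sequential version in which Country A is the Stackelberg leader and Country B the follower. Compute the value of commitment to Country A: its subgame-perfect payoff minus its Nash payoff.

Solve by backward induction (Country A leads).
- T0: Country B compares -2, -3, 4, 10 and picks Z; Country A would get 5.
- T1: Country B compares 0, -5, 9, -1 and picks Y; Country A would get 3.
- T2: Country B compares -1, 10, -4, -4 and picks X; Country A would get 2.
- T3: Country B compares 10, -4, 1, 5 and picks W; Country A would get 3.
Country A's induced payoffs are 5, 3, 2, 3, so Country A commits to T0. Subgame-perfect outcome: (T0, Z) with payoffs (5, 10).
Now find the simultaneous Nash equilibrium.
Country A's best replies: W→T1; X→T3; Y→T1; Z→T3.
Country B's best replies: T0→Z; T1→Y; T2→X; T3→W.
The unique mutual best reply is (T1, Y), giving (3, 9).
Country A's commitment gain: 5 − 3 = 2.

2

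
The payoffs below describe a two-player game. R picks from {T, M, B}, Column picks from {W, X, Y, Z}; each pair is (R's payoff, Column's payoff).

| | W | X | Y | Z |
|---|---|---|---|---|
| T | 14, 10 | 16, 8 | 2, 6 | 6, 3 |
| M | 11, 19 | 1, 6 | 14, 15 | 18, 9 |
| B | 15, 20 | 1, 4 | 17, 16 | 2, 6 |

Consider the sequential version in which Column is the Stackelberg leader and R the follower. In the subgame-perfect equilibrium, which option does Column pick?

R best-responds to each possible Column move:
- W → R plays B (best of 14, 11, 15); Column gets 20.
- X → R plays T (best of 16, 1, 1); Column gets 8.
- Y → R plays B (best of 2, 14, 17); Column gets 16.
- Z → R plays M (best of 6, 18, 2); Column gets 9.
Maximizing over 20, 8, 16, 9, Column chooses W. Subgame-perfect outcome: (B, W) with payoffs (15, 20).

W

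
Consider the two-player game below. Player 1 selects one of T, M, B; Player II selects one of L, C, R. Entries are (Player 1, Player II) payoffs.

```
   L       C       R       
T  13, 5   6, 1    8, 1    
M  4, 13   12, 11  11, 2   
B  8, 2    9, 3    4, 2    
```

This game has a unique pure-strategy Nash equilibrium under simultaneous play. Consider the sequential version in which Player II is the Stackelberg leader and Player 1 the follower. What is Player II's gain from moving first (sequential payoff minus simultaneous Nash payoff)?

Backward induction with Player II moving first.
- L: Player 1 compares 13, 4, 8 and picks T; Player II would get 5.
- C: Player 1 compares 6, 12, 9 and picks M; Player II would get 11.
- R: Player 1 compares 8, 11, 4 and picks M; Player II would get 2.
Among 5, 11, 2, the best is 11 at C. Subgame-perfect outcome: (M, C) with payoffs (12, 11).
Now find the simultaneous Nash equilibrium.
Player 1's best replies: L→T; C→M; R→M.
Player II's best replies: T→L; M→L; B→C.
Only (T, L) has each player best-responding; Nash payoffs (13, 5).
Player II's commitment gain: 11 − 5 = 6.

6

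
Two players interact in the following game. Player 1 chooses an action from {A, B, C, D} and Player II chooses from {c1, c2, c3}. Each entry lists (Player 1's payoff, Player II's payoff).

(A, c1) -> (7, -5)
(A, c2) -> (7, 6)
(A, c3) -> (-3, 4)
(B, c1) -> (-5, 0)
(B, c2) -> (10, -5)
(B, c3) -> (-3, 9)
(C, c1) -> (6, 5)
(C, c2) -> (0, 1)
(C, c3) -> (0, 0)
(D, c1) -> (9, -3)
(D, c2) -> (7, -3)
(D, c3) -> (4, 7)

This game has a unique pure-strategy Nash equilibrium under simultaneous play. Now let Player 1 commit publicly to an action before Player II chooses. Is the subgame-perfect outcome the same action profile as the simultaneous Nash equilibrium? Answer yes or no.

no

Player II best-responds to each possible Player 1 move:
- A → Player II plays c2 (best of -5, 6, 4); Player 1 gets 7.
- B → Player II plays c3 (best of 0, -5, 9); Player 1 gets -3.
- C → Player II plays c1 (best of 5, 1, 0); Player 1 gets 6.
- D → Player II plays c3 (best of -3, -3, 7); Player 1 gets 4.
Maximizing over 7, -3, 6, 4, Player 1 chooses A. Subgame-perfect outcome: (A, c2) with payoffs (7, 6).
For the simultaneous game, intersect best replies.
Player 1's best replies: c1→D; c2→B; c3→D.
Player II's best replies: A→c2; B→c3; C→c1; D→c3.
Only (D, c3) has each player best-responding; Nash payoffs (4, 7).
Sequential outcome (A, c2) differs from the Nash profile (D, c3).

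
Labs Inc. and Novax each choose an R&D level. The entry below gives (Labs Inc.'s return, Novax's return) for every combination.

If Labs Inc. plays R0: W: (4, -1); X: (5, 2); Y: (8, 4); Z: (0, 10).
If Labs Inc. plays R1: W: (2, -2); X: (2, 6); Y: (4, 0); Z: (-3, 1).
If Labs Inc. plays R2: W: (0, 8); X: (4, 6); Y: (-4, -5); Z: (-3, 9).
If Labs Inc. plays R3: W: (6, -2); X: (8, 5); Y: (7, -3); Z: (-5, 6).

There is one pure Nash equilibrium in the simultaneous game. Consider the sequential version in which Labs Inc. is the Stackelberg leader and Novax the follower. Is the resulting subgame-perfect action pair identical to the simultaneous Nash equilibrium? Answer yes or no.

Solve by backward induction (Labs Inc. leads).
- R0: Novax compares -1, 2, 4, 10 and picks Z; Labs Inc. would get 0.
- R1: Novax compares -2, 6, 0, 1 and picks X; Labs Inc. would get 2.
- R2: Novax compares 8, 6, -5, 9 and picks Z; Labs Inc. would get -3.
- R3: Novax compares -2, 5, -3, 6 and picks Z; Labs Inc. would get -5.
Among 0, 2, -3, -5, the best is 2 at R1. Subgame-perfect outcome: (R1, X) with payoffs (2, 6).
For the simultaneous game, intersect best replies.
Labs Inc.'s best replies: W→R3; X→R3; Y→R0; Z→R0.
Novax's best replies: R0→Z; R1→X; R2→Z; R3→Z.
The unique mutual best reply is (R0, Z), giving (0, 10).
Sequential outcome (R1, X) differs from the Nash profile (R0, Z).

no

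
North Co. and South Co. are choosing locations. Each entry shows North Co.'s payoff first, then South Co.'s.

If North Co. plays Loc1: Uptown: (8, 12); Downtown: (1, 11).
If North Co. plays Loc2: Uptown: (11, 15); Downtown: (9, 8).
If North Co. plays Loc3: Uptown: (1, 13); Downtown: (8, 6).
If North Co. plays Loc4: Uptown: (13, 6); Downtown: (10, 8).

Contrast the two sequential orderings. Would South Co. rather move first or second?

If North Co. leads: South Co.'s best replies are Loc1→Uptown, Loc2→Uptown, Loc3→Uptown, Loc4→Downtown; North Co.'s induced payoffs 8, 11, 1, 10; outcome (Loc2, Uptown), payoffs (11, 15).
If South Co. leads: North Co.'s best replies are Uptown→Loc4, Downtown→Loc4; South Co.'s induced payoffs 6, 8; outcome (Loc4, Downtown), payoffs (10, 8).
South Co. gets 8 moving first and 15 moving second, so South Co. prefers to move second.

second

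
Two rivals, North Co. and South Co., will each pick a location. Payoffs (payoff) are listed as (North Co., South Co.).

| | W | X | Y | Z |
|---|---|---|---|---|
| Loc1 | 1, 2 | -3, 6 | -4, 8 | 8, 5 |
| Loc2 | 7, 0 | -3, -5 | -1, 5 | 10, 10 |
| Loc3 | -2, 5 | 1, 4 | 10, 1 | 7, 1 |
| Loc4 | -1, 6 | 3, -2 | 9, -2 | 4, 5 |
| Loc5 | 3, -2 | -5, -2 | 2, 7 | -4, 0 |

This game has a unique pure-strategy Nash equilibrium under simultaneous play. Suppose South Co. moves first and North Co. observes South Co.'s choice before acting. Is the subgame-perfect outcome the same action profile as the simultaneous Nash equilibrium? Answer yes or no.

Solve by backward induction (South Co. leads).
- W: North Co. compares 1, 7, -2, -1, 3 and picks Loc2; South Co. would get 0.
- X: North Co. compares -3, -3, 1, 3, -5 and picks Loc4; South Co. would get -2.
- Y: North Co. compares -4, -1, 10, 9, 2 and picks Loc3; South Co. would get 1.
- Z: North Co. compares 8, 10, 7, 4, -4 and picks Loc2; South Co. would get 10.
Among 0, -2, 1, 10, the best is 10 at Z. Subgame-perfect outcome: (Loc2, Z) with payoffs (10, 10).
For the simultaneous game, intersect best replies.
North Co.'s best replies: W→Loc2; X→Loc4; Y→Loc3; Z→Loc2.
South Co.'s best replies: Loc1→Y; Loc2→Z; Loc3→W; Loc4→W; Loc5→Y.
Only (Loc2, Z) has each player best-responding; Nash payoffs (10, 10).
Sequential outcome (Loc2, Z) coincides with the Nash profile (Loc2, Z).

yes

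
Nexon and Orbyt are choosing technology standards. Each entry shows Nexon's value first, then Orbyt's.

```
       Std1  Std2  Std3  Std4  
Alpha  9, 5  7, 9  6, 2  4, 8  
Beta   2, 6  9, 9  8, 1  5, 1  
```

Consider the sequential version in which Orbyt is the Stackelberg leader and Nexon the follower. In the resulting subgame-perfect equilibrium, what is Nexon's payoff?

Work backward from Nexon's decision.
- Std1: BR = Alpha, leader payoff 5.
- Std2: BR = Beta, leader payoff 9.
- Std3: BR = Beta, leader payoff 1.
- Std4: BR = Beta, leader payoff 1.
Maximizing over 5, 9, 1, 1, Orbyt chooses Std2. Subgame-perfect outcome: (Beta, Std2) with payoffs (9, 9).

9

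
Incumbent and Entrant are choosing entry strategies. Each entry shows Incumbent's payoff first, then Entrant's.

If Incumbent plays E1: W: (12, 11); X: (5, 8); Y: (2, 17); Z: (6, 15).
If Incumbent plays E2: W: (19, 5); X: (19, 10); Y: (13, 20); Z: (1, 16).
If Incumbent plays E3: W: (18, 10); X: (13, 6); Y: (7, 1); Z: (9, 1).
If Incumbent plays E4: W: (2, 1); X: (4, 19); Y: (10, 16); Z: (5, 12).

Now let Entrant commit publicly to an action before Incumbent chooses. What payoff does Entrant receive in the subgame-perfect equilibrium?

20

Solve by backward induction (Entrant leads).
- W: Incumbent compares 12, 19, 18, 2 and picks E2; Entrant would get 5.
- X: Incumbent compares 5, 19, 13, 4 and picks E2; Entrant would get 10.
- Y: Incumbent compares 2, 13, 7, 10 and picks E2; Entrant would get 20.
- Z: Incumbent compares 6, 1, 9, 5 and picks E3; Entrant would get 1.
Maximizing over 5, 10, 20, 1, Entrant chooses Y. Subgame-perfect outcome: (E2, Y) with payoffs (13, 20).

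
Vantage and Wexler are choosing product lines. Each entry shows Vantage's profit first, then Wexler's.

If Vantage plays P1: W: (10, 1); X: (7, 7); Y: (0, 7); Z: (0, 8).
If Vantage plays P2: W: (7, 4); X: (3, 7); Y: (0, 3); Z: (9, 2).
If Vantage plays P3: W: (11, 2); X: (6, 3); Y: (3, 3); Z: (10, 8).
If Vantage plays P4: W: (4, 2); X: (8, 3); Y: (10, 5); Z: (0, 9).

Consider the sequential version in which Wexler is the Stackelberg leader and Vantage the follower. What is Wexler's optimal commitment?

Z

Solve by backward induction (Wexler leads).
- W: BR = P3, leader payoff 2.
- X: BR = P4, leader payoff 3.
- Y: BR = P4, leader payoff 5.
- Z: BR = P3, leader payoff 8.
Among 2, 3, 5, 8, the best is 8 at Z. Subgame-perfect outcome: (P3, Z) with payoffs (10, 8).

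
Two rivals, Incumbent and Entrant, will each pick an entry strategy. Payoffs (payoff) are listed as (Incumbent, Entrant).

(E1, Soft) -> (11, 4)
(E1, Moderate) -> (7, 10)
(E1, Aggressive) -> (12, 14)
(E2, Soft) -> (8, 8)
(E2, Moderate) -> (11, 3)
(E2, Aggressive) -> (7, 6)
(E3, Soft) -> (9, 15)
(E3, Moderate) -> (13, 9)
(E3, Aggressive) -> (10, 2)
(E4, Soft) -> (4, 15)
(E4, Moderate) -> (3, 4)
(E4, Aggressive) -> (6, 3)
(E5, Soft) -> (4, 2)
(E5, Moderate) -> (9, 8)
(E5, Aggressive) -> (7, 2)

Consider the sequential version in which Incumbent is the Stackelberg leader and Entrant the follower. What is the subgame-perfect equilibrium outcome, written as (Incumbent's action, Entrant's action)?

Work backward from Entrant's decision.
- E1 → Entrant plays Aggressive (best of 4, 10, 14); Incumbent gets 12.
- E2 → Entrant plays Soft (best of 8, 3, 6); Incumbent gets 8.
- E3 → Entrant plays Soft (best of 15, 9, 2); Incumbent gets 9.
- E4 → Entrant plays Soft (best of 15, 4, 3); Incumbent gets 4.
- E5 → Entrant plays Moderate (best of 2, 8, 2); Incumbent gets 9.
Maximizing over 12, 8, 9, 4, 9, Incumbent chooses E1. Subgame-perfect outcome: (E1, Aggressive) with payoffs (12, 14).

(E1, Aggressive)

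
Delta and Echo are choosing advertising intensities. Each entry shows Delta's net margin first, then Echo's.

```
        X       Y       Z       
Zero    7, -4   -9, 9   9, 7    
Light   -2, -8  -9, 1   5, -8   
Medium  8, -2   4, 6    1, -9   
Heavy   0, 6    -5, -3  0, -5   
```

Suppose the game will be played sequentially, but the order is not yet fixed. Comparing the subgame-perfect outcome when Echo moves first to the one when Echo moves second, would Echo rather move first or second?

If Delta leads: Echo's best replies are Zero→Y, Light→Y, Medium→Y, Heavy→X; Delta's induced payoffs -9, -9, 4, 0; outcome (Medium, Y), payoffs (4, 6).
If Echo leads: Delta's best replies are X→Medium, Y→Medium, Z→Zero; Echo's induced payoffs -2, 6, 7; outcome (Zero, Z), payoffs (9, 7).
Echo gets 7 moving first and 6 moving second, so Echo prefers to move first.

first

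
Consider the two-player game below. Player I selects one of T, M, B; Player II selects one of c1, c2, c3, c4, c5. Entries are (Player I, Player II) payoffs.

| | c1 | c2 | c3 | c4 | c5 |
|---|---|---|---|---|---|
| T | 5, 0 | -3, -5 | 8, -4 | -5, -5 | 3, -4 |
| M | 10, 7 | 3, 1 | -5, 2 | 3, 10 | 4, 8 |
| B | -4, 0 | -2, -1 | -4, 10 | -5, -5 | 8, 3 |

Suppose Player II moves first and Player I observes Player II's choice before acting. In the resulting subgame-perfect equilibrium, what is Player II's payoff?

Player I best-responds to each possible Player II move:
- c1 → Player I plays M (best of 5, 10, -4); Player II gets 7.
- c2 → Player I plays M (best of -3, 3, -2); Player II gets 1.
- c3 → Player I plays T (best of 8, -5, -4); Player II gets -4.
- c4 → Player I plays M (best of -5, 3, -5); Player II gets 10.
- c5 → Player I plays B (best of 3, 4, 8); Player II gets 3.
Among 7, 1, -4, 10, 3, the best is 10 at c4. Subgame-perfect outcome: (M, c4) with payoffs (3, 10).

10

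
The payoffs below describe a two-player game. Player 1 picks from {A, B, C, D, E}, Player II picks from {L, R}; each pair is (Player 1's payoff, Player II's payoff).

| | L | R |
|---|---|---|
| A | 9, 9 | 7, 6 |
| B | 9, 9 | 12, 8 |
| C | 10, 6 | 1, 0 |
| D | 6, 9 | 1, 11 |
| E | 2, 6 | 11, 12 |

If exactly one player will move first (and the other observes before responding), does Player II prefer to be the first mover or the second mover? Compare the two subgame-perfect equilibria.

If Player 1 leads: Player II's best replies are A→L, B→L, C→L, D→R, E→R; Player 1's induced payoffs 9, 9, 10, 1, 11; outcome (E, R), payoffs (11, 12).
If Player II leads: Player 1's best replies are L→C, R→B; Player II's induced payoffs 6, 8; outcome (B, R), payoffs (12, 8).
Player II gets 8 moving first and 12 moving second, so Player II prefers to move second.

second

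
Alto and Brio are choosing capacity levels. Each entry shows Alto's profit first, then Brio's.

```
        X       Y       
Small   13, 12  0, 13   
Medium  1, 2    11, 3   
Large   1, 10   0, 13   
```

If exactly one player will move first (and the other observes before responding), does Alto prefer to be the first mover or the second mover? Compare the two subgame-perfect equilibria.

second

If Alto leads: Brio's best replies are Small→Y, Medium→Y, Large→Y; Alto's induced payoffs 0, 11, 0; outcome (Medium, Y), payoffs (11, 3).
If Brio leads: Alto's best replies are X→Small, Y→Medium; Brio's induced payoffs 12, 3; outcome (Small, X), payoffs (13, 12).
Alto gets 11 moving first and 13 moving second, so Alto prefers to move second.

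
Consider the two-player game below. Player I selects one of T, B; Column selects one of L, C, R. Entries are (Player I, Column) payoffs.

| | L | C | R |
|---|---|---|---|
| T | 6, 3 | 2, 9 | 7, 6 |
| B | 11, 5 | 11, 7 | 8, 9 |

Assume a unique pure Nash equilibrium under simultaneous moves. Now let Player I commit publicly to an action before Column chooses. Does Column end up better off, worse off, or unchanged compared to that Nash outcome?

unchanged

Column best-responds to each possible Player I move:
- T: Column compares 3, 9, 6 and picks C; Player I would get 2.
- B: Column compares 5, 7, 9 and picks R; Player I would get 8.
Player I's induced payoffs are 2, 8, so Player I commits to B. Subgame-perfect outcome: (B, R) with payoffs (8, 9).
For the simultaneous game, intersect best replies.
Player I's best replies: L→B; C→B; R→B.
Column's best replies: T→C; B→R.
The unique mutual best reply is (B, R), giving (8, 9).
Column earns 9 sequentially versus 9 at the Nash outcome: unchanged.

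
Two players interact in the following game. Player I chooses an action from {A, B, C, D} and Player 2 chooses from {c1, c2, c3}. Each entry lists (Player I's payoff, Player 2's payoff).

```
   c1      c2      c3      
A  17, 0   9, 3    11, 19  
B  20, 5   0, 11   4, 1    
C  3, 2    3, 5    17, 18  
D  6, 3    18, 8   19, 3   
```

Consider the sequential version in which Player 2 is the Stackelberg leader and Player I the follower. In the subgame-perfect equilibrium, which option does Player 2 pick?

Player I best-responds to each possible Player 2 move:
- c1 → Player I plays B (best of 17, 20, 3, 6); Player 2 gets 5.
- c2 → Player I plays D (best of 9, 0, 3, 18); Player 2 gets 8.
- c3 → Player I plays D (best of 11, 4, 17, 19); Player 2 gets 3.
Maximizing over 5, 8, 3, Player 2 chooses c2. Subgame-perfect outcome: (D, c2) with payoffs (18, 8).

c2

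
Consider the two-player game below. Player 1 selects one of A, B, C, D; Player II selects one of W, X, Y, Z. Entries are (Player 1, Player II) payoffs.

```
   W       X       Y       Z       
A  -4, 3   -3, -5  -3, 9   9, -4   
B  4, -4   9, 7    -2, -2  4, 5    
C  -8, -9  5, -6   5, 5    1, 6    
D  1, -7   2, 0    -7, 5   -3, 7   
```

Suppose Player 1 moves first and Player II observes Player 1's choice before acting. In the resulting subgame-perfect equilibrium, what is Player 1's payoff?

Player II best-responds to each possible Player 1 move:
- A: BR = Y, leader payoff -3.
- B: BR = X, leader payoff 9.
- C: BR = Z, leader payoff 1.
- D: BR = Z, leader payoff -3.
Among -3, 9, 1, -3, the best is 9 at B. Subgame-perfect outcome: (B, X) with payoffs (9, 7).

9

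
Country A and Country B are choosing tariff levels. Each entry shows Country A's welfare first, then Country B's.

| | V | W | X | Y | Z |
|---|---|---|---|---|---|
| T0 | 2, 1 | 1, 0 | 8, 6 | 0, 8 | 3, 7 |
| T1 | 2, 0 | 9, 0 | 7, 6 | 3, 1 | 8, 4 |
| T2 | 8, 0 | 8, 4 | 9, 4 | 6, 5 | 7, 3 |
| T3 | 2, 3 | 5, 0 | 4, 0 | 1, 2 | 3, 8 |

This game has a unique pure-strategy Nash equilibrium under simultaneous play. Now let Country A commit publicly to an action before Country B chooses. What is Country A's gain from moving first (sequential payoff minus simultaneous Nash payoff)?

Country B best-responds to each possible Country A move:
- T0: BR = Y, leader payoff 0.
- T1: BR = X, leader payoff 7.
- T2: BR = Y, leader payoff 6.
- T3: BR = Z, leader payoff 3.
Among 0, 7, 6, 3, the best is 7 at T1. Subgame-perfect outcome: (T1, X) with payoffs (7, 6).
Now find the simultaneous Nash equilibrium.
Country A's best replies: V→T2; W→T1; X→T2; Y→T2; Z→T1.
Country B's best replies: T0→Y; T1→X; T2→Y; T3→Z.
Only (T2, Y) has each player best-responding; Nash payoffs (6, 5).
Country A's commitment gain: 7 − 6 = 1.

1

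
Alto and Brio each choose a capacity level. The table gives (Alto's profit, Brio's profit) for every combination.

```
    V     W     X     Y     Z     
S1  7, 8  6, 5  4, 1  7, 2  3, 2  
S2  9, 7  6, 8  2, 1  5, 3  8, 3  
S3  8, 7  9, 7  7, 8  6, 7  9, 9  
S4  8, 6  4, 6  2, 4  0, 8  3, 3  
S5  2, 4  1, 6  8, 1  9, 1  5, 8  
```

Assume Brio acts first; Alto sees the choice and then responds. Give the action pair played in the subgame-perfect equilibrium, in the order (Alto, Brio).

Alto best-responds to each possible Brio move:
- V → Alto plays S2 (best of 7, 9, 8, 8, 2); Brio gets 7.
- W → Alto plays S3 (best of 6, 6, 9, 4, 1); Brio gets 7.
- X → Alto plays S5 (best of 4, 2, 7, 2, 8); Brio gets 1.
- Y → Alto plays S5 (best of 7, 5, 6, 0, 9); Brio gets 1.
- Z → Alto plays S3 (best of 3, 8, 9, 3, 5); Brio gets 9.
Maximizing over 7, 7, 1, 1, 9, Brio chooses Z. Subgame-perfect outcome: (S3, Z) with payoffs (9, 9).

(S3, Z)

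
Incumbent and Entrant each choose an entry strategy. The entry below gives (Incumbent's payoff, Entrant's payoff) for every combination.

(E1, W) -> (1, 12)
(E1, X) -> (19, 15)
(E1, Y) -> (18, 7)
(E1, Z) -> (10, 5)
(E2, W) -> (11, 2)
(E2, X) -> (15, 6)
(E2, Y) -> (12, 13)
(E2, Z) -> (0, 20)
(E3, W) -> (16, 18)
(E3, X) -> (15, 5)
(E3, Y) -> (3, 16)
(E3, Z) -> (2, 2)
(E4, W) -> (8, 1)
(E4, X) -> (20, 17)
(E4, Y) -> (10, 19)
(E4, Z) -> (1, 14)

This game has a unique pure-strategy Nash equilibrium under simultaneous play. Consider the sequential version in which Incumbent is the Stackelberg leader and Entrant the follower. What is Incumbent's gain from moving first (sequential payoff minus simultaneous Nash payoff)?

3

Entrant best-responds to each possible Incumbent move:
- E1: Entrant compares 12, 15, 7, 5 and picks X; Incumbent would get 19.
- E2: Entrant compares 2, 6, 13, 20 and picks Z; Incumbent would get 0.
- E3: Entrant compares 18, 5, 16, 2 and picks W; Incumbent would get 16.
- E4: Entrant compares 1, 17, 19, 14 and picks Y; Incumbent would get 10.
Maximizing over 19, 0, 16, 10, Incumbent chooses E1. Subgame-perfect outcome: (E1, X) with payoffs (19, 15).
Under simultaneous play:
Incumbent's best replies: W→E3; X→E4; Y→E1; Z→E1.
Entrant's best replies: E1→X; E2→Z; E3→W; E4→Y.
The unique mutual best reply is (E3, W), giving (16, 18).
Incumbent's commitment gain: 19 − 16 = 3.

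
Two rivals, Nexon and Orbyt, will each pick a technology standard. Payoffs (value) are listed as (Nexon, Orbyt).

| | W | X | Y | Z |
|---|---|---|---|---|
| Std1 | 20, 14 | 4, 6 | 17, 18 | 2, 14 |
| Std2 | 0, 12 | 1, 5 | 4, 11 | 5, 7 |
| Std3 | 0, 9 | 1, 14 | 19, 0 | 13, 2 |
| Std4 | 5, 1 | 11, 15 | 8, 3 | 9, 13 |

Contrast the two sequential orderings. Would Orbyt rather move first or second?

If Nexon leads: Orbyt's best replies are Std1→Y, Std2→W, Std3→X, Std4→X; Nexon's induced payoffs 17, 0, 1, 11; outcome (Std1, Y), payoffs (17, 18).
If Orbyt leads: Nexon's best replies are W→Std1, X→Std4, Y→Std3, Z→Std3; Orbyt's induced payoffs 14, 15, 0, 2; outcome (Std4, X), payoffs (11, 15).
Orbyt gets 15 moving first and 18 moving second, so Orbyt prefers to move second.

second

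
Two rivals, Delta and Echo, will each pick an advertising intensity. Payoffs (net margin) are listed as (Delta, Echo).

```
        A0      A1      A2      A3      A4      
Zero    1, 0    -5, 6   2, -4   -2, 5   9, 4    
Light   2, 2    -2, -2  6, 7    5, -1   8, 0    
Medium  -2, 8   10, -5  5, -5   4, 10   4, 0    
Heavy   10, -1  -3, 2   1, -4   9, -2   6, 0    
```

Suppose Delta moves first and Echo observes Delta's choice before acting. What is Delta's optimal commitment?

Work backward from Echo's decision.
- Zero: BR = A1, leader payoff -5.
- Light: BR = A2, leader payoff 6.
- Medium: BR = A3, leader payoff 4.
- Heavy: BR = A1, leader payoff -3.
Maximizing over -5, 6, 4, -3, Delta chooses Light. Subgame-perfect outcome: (Light, A2) with payoffs (6, 7).

Light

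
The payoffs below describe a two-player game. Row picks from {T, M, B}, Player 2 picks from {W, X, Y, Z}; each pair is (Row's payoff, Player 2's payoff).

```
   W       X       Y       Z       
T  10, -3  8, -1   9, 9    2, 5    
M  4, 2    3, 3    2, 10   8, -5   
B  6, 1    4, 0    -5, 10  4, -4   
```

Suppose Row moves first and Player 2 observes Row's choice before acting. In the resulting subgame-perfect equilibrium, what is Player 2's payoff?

9

Player 2 best-responds to each possible Row move:
- T → Player 2 plays Y (best of -3, -1, 9, 5); Row gets 9.
- M → Player 2 plays Y (best of 2, 3, 10, -5); Row gets 2.
- B → Player 2 plays Y (best of 1, 0, 10, -4); Row gets -5.
Among 9, 2, -5, the best is 9 at T. Subgame-perfect outcome: (T, Y) with payoffs (9, 9).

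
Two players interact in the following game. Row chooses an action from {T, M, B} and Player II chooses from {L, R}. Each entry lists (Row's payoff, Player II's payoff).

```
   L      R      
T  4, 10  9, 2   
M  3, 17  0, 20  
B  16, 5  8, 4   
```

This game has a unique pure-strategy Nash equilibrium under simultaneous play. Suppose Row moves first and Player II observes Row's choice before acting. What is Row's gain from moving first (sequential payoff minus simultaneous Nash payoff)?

Backward induction with Row moving first.
- T: BR = L, leader payoff 4.
- M: BR = R, leader payoff 0.
- B: BR = L, leader payoff 16.
Among 4, 0, 16, the best is 16 at B. Subgame-perfect outcome: (B, L) with payoffs (16, 5).
Now find the simultaneous Nash equilibrium.
Row's best replies: L→B; R→T.
Player II's best replies: T→L; M→R; B→L.
Only (B, L) has each player best-responding; Nash payoffs (16, 5).
Row's commitment gain: 16 − 16 = 0.

0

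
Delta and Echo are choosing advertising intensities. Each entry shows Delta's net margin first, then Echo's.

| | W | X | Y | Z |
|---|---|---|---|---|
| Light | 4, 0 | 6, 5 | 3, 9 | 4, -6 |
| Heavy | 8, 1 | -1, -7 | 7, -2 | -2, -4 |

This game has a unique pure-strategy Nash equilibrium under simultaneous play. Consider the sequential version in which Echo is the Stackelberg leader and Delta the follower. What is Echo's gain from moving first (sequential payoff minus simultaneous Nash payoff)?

4

Solve by backward induction (Echo leads).
- W: BR = Heavy, leader payoff 1.
- X: BR = Light, leader payoff 5.
- Y: BR = Heavy, leader payoff -2.
- Z: BR = Light, leader payoff -6.
Maximizing over 1, 5, -2, -6, Echo chooses X. Subgame-perfect outcome: (Light, X) with payoffs (6, 5).
Now find the simultaneous Nash equilibrium.
Delta's best replies: W→Heavy; X→Light; Y→Heavy; Z→Light.
Echo's best replies: Light→Y; Heavy→W.
Only (Heavy, W) has each player best-responding; Nash payoffs (8, 1).
Echo's commitment gain: 5 − 1 = 4.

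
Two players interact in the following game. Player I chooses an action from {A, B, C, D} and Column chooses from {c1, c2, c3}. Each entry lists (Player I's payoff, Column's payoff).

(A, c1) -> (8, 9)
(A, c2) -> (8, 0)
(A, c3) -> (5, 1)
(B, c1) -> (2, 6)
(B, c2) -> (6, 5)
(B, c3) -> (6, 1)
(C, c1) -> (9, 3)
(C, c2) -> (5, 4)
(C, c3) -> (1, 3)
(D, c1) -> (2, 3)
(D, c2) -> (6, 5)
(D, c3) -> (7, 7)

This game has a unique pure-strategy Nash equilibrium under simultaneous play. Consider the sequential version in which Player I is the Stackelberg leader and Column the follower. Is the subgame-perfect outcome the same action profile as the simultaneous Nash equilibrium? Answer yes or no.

Work backward from Column's decision.
- A → Column plays c1 (best of 9, 0, 1); Player I gets 8.
- B → Column plays c1 (best of 6, 5, 1); Player I gets 2.
- C → Column plays c2 (best of 3, 4, 3); Player I gets 5.
- D → Column plays c3 (best of 3, 5, 7); Player I gets 7.
Among 8, 2, 5, 7, the best is 8 at A. Subgame-perfect outcome: (A, c1) with payoffs (8, 9).
Now find the simultaneous Nash equilibrium.
Player I's best replies: c1→C; c2→A; c3→D.
Column's best replies: A→c1; B→c1; C→c2; D→c3.
Only (D, c3) has each player best-responding; Nash payoffs (7, 7).
Sequential outcome (A, c1) differs from the Nash profile (D, c3).

no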